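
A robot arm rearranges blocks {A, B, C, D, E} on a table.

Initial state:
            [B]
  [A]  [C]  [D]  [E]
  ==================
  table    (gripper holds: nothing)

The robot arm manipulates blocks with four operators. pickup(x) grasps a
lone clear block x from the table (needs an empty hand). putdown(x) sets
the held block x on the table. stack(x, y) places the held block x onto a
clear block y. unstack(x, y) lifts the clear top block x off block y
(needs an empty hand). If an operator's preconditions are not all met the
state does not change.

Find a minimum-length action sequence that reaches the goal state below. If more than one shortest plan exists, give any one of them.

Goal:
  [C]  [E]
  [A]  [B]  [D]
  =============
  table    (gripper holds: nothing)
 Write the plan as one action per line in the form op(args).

unstack(B, D)
putdown(B)
pickup(E)
stack(E, B)
pickup(C)
stack(C, A)

step 1 (unstack(B, D)): towers=[A; C; D; E] holding=B
step 2 (putdown(B)): towers=[A; B; C; D; E] holding=-
step 3 (pickup(E)): towers=[A; B; C; D] holding=E
step 4 (stack(E, B)): towers=[A; B/E; C; D] holding=-
step 5 (pickup(C)): towers=[A; B/E; D] holding=C
step 6 (stack(C, A)): towers=[A/C; B/E; D] holding=-
goal check: towers=[A/C; B/E; D] holding=- — reached (length 6, optimal by BFS)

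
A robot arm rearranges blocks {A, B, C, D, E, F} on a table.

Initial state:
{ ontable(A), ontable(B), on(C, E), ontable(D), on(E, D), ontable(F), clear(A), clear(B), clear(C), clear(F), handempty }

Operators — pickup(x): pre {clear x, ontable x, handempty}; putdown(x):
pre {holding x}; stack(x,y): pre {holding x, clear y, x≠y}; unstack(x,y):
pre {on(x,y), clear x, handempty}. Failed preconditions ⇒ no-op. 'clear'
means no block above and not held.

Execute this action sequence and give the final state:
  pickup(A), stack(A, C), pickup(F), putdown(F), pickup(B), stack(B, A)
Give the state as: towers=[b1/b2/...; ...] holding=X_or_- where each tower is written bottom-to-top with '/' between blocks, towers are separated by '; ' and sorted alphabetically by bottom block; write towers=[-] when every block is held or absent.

step 1 (pickup(A)): towers=[B; D/E/C; F] holding=A
step 2 (stack(A, C)): towers=[B; D/E/C/A; F] holding=-
step 3 (pickup(F)): towers=[B; D/E/C/A] holding=F
step 4 (putdown(F)): towers=[B; D/E/C/A; F] holding=-
step 5 (pickup(B)): towers=[D/E/C/A; F] holding=B
step 6 (stack(B, A)): towers=[D/E/C/A/B; F] holding=-

towers=[D/E/C/A/B; F] holding=-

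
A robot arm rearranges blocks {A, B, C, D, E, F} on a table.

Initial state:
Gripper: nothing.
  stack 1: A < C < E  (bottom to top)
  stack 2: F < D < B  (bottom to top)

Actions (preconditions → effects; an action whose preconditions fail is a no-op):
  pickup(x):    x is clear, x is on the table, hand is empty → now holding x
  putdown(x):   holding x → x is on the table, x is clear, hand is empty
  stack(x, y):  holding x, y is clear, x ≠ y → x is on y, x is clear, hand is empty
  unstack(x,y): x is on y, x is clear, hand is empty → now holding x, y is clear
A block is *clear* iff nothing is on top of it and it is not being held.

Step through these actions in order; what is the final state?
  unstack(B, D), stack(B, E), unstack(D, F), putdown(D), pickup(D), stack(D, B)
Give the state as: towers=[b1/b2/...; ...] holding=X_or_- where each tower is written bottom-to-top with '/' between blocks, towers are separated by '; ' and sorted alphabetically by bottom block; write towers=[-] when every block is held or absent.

towers=[A/C/E/B/D; F] holding=-

step 1 (unstack(B, D)): towers=[A/C/E; F/D] holding=B
step 2 (stack(B, E)): towers=[A/C/E/B; F/D] holding=-
step 3 (unstack(D, F)): towers=[A/C/E/B; F] holding=D
step 4 (putdown(D)): towers=[A/C/E/B; D; F] holding=-
step 5 (pickup(D)): towers=[A/C/E/B; F] holding=D
step 6 (stack(D, B)): towers=[A/C/E/B/D; F] holding=-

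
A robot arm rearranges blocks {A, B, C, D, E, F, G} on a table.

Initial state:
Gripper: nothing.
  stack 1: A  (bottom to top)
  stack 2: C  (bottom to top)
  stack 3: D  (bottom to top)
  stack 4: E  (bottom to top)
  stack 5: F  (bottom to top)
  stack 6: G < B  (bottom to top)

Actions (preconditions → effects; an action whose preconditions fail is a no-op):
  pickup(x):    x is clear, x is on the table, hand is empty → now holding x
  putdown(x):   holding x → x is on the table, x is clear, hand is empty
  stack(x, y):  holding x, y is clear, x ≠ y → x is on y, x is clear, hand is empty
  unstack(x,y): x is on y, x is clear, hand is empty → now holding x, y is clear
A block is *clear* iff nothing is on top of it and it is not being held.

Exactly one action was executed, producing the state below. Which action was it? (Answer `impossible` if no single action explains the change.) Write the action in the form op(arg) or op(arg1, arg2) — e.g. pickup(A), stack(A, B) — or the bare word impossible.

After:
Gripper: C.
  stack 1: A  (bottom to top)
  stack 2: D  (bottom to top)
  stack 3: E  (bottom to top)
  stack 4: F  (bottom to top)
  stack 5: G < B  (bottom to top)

pickup(C)

target: towers=[A; D; E; F; G/B] holding=C
     unstack(B, G) → towers=[A; C; D; E; F; G] holding=B
         pickup(F) → towers=[A; C; D; E; G/B] holding=F
         pickup(D) → towers=[A; C; E; F; G/B] holding=D
         pickup(A) → towers=[C; D; E; F; G/B] holding=A
         pickup(E) → towers=[A; C; D; F; G/B] holding=E
         pickup(C) → towers=[A; D; E; F; G/B] holding=C  ← match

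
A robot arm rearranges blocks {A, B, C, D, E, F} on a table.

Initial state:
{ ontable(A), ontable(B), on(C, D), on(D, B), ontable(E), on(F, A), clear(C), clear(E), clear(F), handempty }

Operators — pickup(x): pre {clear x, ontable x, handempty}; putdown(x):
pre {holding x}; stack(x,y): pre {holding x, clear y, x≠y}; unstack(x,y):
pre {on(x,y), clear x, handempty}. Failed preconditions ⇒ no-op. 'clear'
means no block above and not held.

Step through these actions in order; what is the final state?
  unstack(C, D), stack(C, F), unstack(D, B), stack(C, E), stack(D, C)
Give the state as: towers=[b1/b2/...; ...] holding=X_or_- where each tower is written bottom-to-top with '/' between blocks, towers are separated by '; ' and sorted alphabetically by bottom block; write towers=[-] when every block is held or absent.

step 1 (unstack(C, D)): towers=[A/F; B/D; E] holding=C
step 2 (stack(C, F)): towers=[A/F/C; B/D; E] holding=-
step 3 (unstack(D, B)): towers=[A/F/C; B; E] holding=D
step 4 (stack(C, E)) [no-op]: towers=[A/F/C; B; E] holding=D
step 5 (stack(D, C)): towers=[A/F/C/D; B; E] holding=-

towers=[A/F/C/D; B; E] holding=-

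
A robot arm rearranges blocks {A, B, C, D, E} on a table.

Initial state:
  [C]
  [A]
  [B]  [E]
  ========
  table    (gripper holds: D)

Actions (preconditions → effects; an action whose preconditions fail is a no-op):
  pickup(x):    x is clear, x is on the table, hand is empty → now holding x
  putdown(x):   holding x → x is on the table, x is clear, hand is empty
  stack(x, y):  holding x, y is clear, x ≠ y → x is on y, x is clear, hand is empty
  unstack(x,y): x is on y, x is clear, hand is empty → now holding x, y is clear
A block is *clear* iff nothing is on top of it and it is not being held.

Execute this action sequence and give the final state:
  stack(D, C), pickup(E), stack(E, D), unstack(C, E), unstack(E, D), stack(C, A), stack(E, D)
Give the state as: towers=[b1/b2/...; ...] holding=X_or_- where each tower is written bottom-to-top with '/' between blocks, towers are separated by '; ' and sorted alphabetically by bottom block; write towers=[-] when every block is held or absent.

towers=[B/A/C/D/E] holding=-

step 1 (stack(D, C)): towers=[B/A/C/D; E] holding=-
step 2 (pickup(E)): towers=[B/A/C/D] holding=E
step 3 (stack(E, D)): towers=[B/A/C/D/E] holding=-
step 4 (unstack(C, E)) [no-op]: towers=[B/A/C/D/E] holding=-
step 5 (unstack(E, D)): towers=[B/A/C/D] holding=E
step 6 (stack(C, A)) [no-op]: towers=[B/A/C/D] holding=E
step 7 (stack(E, D)): towers=[B/A/C/D/E] holding=-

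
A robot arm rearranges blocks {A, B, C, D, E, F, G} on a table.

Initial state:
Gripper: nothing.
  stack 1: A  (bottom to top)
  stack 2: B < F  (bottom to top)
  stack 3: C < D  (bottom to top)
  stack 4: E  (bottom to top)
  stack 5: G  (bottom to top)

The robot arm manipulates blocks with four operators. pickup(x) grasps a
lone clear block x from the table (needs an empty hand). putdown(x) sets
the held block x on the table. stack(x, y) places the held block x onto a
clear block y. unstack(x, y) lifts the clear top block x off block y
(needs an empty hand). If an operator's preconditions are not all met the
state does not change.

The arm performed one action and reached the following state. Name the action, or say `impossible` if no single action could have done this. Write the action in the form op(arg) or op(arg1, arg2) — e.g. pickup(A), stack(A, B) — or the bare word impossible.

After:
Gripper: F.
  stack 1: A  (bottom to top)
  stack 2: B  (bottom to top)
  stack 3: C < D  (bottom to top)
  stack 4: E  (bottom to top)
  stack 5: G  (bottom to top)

unstack(F, B)

target: towers=[A; B; C/D; E; G] holding=F
     unstack(F, B) → towers=[A; B; C/D; E; G] holding=F  ← match
         pickup(G) → towers=[A; B/F; C/D; E] holding=G
     unstack(D, C) → towers=[A; B/F; C; E; G] holding=D
         pickup(A) → towers=[B/F; C/D; E; G] holding=A
         pickup(E) → towers=[A; B/F; C/D; G] holding=E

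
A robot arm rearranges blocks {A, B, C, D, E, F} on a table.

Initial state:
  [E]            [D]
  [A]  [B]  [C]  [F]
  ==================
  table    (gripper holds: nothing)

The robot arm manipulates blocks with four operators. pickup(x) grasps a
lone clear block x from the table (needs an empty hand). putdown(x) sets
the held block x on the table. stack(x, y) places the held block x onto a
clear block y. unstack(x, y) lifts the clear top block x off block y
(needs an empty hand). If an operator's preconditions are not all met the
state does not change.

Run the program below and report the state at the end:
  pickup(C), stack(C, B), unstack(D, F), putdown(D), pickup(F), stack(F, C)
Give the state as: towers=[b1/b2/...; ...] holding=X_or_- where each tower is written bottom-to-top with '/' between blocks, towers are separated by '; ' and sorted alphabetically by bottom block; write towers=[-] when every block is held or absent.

towers=[A/E; B/C/F; D] holding=-

step 1 (pickup(C)): towers=[A/E; B; F/D] holding=C
step 2 (stack(C, B)): towers=[A/E; B/C; F/D] holding=-
step 3 (unstack(D, F)): towers=[A/E; B/C; F] holding=D
step 4 (putdown(D)): towers=[A/E; B/C; D; F] holding=-
step 5 (pickup(F)): towers=[A/E; B/C; D] holding=F
step 6 (stack(F, C)): towers=[A/E; B/C/F; D] holding=-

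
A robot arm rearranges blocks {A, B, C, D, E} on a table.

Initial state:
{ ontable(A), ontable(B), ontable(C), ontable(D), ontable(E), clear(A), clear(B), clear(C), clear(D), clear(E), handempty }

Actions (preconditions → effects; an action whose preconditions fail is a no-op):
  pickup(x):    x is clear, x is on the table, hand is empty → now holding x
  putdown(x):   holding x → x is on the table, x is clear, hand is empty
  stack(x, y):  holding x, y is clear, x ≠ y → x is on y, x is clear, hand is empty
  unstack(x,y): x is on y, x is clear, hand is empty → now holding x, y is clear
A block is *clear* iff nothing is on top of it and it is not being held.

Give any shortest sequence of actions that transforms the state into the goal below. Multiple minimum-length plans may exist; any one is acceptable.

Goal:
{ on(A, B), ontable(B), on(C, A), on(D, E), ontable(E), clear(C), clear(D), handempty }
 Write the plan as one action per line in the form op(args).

step 1 (pickup(D)): towers=[A; B; C; E] holding=D
step 2 (stack(D, E)): towers=[A; B; C; E/D] holding=-
step 3 (pickup(A)): towers=[B; C; E/D] holding=A
step 4 (stack(A, B)): towers=[B/A; C; E/D] holding=-
step 5 (pickup(C)): towers=[B/A; E/D] holding=C
step 6 (stack(C, A)): towers=[B/A/C; E/D] holding=-
goal check: towers=[B/A/C; E/D] holding=- — reached (length 6, optimal by BFS)

pickup(D)
stack(D, E)
pickup(A)
stack(A, B)
pickup(C)
stack(C, A)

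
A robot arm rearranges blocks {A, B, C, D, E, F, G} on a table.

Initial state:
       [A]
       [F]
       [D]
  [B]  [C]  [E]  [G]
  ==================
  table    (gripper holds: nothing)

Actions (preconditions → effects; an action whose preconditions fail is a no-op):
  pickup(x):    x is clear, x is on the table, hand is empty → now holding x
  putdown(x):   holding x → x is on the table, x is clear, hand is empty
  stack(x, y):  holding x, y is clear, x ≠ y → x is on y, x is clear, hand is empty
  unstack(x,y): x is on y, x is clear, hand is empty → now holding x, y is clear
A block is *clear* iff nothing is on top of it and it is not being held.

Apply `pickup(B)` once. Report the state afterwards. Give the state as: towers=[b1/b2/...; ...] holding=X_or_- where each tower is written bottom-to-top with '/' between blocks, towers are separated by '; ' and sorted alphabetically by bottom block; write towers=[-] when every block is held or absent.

before: towers=[B; C/D/F/A; E; G] holding=-
pre[pickup(B)]: clear(B) ok, ontable(B) ok, handempty ok
all met → apply pickup(B)
after:  towers=[C/D/F/A; E; G] holding=B

towers=[C/D/F/A; E; G] holding=B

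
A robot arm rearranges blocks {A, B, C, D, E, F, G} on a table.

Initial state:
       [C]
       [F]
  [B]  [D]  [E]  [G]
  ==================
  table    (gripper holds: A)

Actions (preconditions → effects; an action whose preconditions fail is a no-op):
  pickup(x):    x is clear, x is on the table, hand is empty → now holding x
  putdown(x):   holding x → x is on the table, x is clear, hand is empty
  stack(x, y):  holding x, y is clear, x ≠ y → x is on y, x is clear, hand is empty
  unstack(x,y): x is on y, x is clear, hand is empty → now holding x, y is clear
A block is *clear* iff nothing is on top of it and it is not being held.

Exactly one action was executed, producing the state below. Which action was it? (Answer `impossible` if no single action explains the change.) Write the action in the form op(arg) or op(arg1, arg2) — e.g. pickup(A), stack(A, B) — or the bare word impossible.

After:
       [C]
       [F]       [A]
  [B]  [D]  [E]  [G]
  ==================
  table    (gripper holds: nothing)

target: towers=[B; D/F/C; E; G/A] holding=-
        putdown(A) → towers=[A; B; D/F/C; E; G] holding=-
       stack(A, B) → towers=[B/A; D/F/C; E; G] holding=-
       stack(A, G) → towers=[B; D/F/C; E; G/A] holding=-  ← match
       stack(A, E) → towers=[B; D/F/C; E/A; G] holding=-
       stack(A, C) → towers=[B; D/F/C/A; E; G] holding=-

stack(A, G)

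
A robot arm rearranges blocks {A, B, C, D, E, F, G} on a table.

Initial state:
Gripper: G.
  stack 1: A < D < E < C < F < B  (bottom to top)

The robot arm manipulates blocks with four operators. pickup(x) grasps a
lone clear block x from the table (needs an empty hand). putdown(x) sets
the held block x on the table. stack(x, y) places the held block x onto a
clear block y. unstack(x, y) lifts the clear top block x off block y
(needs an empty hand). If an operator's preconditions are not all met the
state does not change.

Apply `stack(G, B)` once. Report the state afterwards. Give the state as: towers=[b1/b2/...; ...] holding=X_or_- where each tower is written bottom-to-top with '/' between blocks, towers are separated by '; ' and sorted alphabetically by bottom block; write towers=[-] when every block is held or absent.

before: towers=[A/D/E/C/F/B] holding=G
pre[stack(G, B)]: holding(G) ✓, clear(B) ✓, G≠B ✓
all met → apply stack(G, B)
after:  towers=[A/D/E/C/F/B/G] holding=-

towers=[A/D/E/C/F/B/G] holding=-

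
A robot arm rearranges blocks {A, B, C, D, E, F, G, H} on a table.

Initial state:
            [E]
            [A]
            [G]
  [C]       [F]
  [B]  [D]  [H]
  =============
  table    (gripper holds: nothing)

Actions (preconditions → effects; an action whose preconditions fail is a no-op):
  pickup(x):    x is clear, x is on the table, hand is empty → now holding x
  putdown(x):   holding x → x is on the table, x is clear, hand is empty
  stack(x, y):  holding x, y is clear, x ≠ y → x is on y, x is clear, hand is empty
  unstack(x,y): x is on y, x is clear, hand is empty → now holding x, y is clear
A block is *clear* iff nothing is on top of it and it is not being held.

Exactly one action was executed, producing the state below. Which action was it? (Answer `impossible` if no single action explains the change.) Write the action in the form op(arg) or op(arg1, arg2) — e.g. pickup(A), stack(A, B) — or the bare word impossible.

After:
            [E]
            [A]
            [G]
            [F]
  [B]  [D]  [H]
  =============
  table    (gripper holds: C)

unstack(C, B)

target: towers=[B; D; H/F/G/A/E] holding=C
     unstack(E, A) → towers=[B/C; D; H/F/G/A] holding=E
         pickup(D) → towers=[B/C; H/F/G/A/E] holding=D
     unstack(C, B) → towers=[B; D; H/F/G/A/E] holding=C  ← match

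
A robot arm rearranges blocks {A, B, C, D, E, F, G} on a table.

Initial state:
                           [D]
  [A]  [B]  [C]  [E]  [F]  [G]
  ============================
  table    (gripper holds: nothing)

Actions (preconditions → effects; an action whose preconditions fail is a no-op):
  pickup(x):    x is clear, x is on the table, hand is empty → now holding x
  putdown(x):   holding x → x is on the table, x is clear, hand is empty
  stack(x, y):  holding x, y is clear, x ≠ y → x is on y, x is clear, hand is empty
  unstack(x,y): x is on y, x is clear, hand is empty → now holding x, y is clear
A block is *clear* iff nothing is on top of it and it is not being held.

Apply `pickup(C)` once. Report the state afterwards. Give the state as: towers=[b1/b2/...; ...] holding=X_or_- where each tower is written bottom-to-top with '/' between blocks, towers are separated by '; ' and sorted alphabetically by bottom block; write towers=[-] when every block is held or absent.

before: towers=[A; B; C; E; F; G/D] holding=-
pre[pickup(C)]: clear(C) yes, ontable(C) yes, handempty yes
all met → apply pickup(C)
after:  towers=[A; B; E; F; G/D] holding=C

towers=[A; B; E; F; G/D] holding=C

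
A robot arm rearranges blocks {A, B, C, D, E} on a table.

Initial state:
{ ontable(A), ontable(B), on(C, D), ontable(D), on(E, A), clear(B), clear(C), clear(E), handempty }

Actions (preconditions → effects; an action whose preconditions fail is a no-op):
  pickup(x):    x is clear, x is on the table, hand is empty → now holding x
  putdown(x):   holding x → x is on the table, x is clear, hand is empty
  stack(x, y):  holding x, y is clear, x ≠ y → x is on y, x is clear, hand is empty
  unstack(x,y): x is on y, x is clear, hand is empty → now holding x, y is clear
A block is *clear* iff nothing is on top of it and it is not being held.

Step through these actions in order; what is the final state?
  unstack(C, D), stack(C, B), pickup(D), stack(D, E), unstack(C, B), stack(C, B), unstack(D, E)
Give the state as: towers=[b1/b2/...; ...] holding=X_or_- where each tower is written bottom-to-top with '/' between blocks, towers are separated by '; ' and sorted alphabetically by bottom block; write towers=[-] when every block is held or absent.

towers=[A/E; B/C] holding=D

step 1 (unstack(C, D)): towers=[A/E; B; D] holding=C
step 2 (stack(C, B)): towers=[A/E; B/C; D] holding=-
step 3 (pickup(D)): towers=[A/E; B/C] holding=D
step 4 (stack(D, E)): towers=[A/E/D; B/C] holding=-
step 5 (unstack(C, B)): towers=[A/E/D; B] holding=C
step 6 (stack(C, B)): towers=[A/E/D; B/C] holding=-
step 7 (unstack(D, E)): towers=[A/E; B/C] holding=D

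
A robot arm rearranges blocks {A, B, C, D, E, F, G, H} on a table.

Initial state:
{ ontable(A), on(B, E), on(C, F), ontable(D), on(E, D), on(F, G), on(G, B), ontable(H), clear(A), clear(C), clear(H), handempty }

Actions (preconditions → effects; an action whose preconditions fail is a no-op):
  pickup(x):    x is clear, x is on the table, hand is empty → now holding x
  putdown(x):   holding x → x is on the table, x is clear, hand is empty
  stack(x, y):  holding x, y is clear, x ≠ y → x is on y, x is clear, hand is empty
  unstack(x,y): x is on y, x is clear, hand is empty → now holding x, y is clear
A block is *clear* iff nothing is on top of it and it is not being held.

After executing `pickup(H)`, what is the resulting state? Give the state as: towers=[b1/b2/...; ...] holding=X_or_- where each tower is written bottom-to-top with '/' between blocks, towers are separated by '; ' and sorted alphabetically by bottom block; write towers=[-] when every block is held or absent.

before: towers=[A; D/E/B/G/F/C; H] holding=-
pre[pickup(H)]: clear(H) yes, ontable(H) yes, handempty yes
all met → apply pickup(H)
after:  towers=[A; D/E/B/G/F/C] holding=H

towers=[A; D/E/B/G/F/C] holding=H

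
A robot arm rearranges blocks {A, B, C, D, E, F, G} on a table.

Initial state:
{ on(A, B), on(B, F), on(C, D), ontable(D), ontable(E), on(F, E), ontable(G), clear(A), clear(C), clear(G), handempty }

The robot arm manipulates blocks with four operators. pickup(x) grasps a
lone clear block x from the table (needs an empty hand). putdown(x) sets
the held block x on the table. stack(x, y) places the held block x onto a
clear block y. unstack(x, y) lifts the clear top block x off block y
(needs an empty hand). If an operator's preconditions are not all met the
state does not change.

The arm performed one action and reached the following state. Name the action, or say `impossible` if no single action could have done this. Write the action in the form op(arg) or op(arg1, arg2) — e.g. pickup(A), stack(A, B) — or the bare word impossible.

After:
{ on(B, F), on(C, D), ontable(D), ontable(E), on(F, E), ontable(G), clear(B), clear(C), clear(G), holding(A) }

target: towers=[D/C; E/F/B; G] holding=A
         pickup(G) → towers=[D/C; E/F/B/A] holding=G
     unstack(A, B) → towers=[D/C; E/F/B; G] holding=A  ← match
     unstack(C, D) → towers=[D; E/F/B/A; G] holding=C

unstack(A, B)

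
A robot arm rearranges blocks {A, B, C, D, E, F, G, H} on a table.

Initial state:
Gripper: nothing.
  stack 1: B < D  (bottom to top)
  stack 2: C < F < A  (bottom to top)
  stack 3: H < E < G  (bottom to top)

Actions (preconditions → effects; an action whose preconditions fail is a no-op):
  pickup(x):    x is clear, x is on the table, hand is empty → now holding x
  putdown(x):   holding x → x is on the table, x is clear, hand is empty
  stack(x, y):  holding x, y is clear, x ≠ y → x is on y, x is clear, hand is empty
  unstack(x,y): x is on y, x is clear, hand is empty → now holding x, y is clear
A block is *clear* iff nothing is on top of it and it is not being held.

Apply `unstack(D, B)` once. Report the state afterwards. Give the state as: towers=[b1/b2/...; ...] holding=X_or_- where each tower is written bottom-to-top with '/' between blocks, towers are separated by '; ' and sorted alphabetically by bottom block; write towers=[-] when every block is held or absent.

towers=[B; C/F/A; H/E/G] holding=D

before: towers=[B/D; C/F/A; H/E/G] holding=-
pre[unstack(D, B)]: on(D,B) ok, clear(D) ok, handempty ok
all met → apply unstack(D, B)
after:  towers=[B; C/F/A; H/E/G] holding=D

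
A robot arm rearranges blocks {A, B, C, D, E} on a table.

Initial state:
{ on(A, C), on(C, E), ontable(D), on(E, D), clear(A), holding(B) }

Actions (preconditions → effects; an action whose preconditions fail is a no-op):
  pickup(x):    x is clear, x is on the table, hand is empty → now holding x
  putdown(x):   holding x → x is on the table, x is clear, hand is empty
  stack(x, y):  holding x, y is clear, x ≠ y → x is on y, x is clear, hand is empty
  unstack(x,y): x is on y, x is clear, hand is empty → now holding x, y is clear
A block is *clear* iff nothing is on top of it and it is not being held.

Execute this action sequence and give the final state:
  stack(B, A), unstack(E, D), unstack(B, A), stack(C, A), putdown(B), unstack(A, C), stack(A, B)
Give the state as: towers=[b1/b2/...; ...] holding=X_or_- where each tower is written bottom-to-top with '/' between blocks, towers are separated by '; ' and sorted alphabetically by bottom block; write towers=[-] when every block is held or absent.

step 1 (stack(B, A)): towers=[D/E/C/A/B] holding=-
step 2 (unstack(E, D)) [no-op]: towers=[D/E/C/A/B] holding=-
step 3 (unstack(B, A)): towers=[D/E/C/A] holding=B
step 4 (stack(C, A)) [no-op]: towers=[D/E/C/A] holding=B
step 5 (putdown(B)): towers=[B; D/E/C/A] holding=-
step 6 (unstack(A, C)): towers=[B; D/E/C] holding=A
step 7 (stack(A, B)): towers=[B/A; D/E/C] holding=-

towers=[B/A; D/E/C] holding=-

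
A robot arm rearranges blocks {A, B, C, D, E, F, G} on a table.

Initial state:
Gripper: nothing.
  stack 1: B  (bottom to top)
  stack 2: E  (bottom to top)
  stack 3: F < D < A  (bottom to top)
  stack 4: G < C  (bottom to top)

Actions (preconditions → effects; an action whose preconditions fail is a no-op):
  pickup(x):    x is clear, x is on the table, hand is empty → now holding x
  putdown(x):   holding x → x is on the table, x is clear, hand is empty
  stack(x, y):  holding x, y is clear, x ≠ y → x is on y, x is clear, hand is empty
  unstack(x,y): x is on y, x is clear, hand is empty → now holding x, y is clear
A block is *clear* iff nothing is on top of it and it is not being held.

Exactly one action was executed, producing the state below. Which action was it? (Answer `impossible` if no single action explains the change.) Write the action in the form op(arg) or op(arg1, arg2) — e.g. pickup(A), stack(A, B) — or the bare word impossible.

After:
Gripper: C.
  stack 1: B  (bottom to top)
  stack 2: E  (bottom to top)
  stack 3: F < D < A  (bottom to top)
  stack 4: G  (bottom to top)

unstack(C, G)

target: towers=[B; E; F/D/A; G] holding=C
         pickup(B) → towers=[E; F/D/A; G/C] holding=B
     unstack(A, D) → towers=[B; E; F/D; G/C] holding=A
         pickup(E) → towers=[B; F/D/A; G/C] holding=E
     unstack(C, G) → towers=[B; E; F/D/A; G] holding=C  ← match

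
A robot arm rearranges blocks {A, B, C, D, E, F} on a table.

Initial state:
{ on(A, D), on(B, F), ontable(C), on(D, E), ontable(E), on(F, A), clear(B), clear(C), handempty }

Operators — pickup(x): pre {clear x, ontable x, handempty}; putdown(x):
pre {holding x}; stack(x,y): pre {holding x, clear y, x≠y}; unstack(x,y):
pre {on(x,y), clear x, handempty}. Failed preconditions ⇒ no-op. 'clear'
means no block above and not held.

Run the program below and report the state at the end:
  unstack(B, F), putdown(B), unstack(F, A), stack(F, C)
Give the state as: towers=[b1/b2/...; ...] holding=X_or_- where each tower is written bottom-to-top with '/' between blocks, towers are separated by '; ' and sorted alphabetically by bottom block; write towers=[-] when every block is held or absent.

step 1 (unstack(B, F)): towers=[C; E/D/A/F] holding=B
step 2 (putdown(B)): towers=[B; C; E/D/A/F] holding=-
step 3 (unstack(F, A)): towers=[B; C; E/D/A] holding=F
step 4 (stack(F, C)): towers=[B; C/F; E/D/A] holding=-

towers=[B; C/F; E/D/A] holding=-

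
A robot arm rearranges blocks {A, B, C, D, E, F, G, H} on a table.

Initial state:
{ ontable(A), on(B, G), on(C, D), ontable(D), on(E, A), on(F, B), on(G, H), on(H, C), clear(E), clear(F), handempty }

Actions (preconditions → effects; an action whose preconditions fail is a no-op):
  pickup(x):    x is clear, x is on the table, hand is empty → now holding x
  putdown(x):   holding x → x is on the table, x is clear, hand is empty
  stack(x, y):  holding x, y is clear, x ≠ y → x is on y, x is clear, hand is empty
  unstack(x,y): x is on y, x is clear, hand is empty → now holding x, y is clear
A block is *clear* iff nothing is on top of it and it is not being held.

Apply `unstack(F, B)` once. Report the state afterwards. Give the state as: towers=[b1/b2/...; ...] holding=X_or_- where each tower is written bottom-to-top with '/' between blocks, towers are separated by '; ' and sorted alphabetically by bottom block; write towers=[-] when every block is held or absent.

towers=[A/E; D/C/H/G/B] holding=F

before: towers=[A/E; D/C/H/G/B/F] holding=-
pre[unstack(F, B)]: on(F,B) ok, clear(F) ok, handempty ok
all met → apply unstack(F, B)
after:  towers=[A/E; D/C/H/G/B] holding=F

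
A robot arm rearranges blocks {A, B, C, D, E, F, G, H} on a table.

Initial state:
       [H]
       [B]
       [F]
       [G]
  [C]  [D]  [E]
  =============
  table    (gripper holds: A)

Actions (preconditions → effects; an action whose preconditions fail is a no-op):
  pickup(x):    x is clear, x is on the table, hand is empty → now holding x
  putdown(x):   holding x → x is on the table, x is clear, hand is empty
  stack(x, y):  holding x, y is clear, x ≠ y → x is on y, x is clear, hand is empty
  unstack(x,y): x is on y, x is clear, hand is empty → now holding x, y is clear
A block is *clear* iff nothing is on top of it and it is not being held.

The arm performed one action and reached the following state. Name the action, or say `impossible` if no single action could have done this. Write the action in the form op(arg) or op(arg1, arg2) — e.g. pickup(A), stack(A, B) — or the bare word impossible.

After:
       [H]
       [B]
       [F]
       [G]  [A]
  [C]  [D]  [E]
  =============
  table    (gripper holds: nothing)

target: towers=[C; D/G/F/B/H; E/A] holding=-
        putdown(A) → towers=[A; C; D/G/F/B/H; E] holding=-
       stack(A, E) → towers=[C; D/G/F/B/H; E/A] holding=-  ← match
       stack(A, H) → towers=[C; D/G/F/B/H/A; E] holding=-
       stack(A, C) → towers=[C/A; D/G/F/B/H; E] holding=-

stack(A, E)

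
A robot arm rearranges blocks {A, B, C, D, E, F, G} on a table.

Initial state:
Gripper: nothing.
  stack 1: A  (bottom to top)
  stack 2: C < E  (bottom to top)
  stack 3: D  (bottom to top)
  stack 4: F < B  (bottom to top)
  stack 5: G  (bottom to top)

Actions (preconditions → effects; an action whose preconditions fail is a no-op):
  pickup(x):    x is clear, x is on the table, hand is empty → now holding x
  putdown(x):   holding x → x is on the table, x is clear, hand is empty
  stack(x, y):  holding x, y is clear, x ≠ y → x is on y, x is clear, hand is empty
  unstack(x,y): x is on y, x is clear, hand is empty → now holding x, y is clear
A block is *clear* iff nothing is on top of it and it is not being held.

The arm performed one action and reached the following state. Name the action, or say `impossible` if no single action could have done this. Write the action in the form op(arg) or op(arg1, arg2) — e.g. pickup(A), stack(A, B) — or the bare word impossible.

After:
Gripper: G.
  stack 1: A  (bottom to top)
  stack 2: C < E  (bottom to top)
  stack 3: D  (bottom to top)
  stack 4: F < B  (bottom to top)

target: towers=[A; C/E; D; F/B] holding=G
     unstack(B, F) → towers=[A; C/E; D; F; G] holding=B
         pickup(G) → towers=[A; C/E; D; F/B] holding=G  ← match
         pickup(D) → towers=[A; C/E; F/B; G] holding=D
         pickup(A) → towers=[C/E; D; F/B; G] holding=A
     unstack(E, C) → towers=[A; C; D; F/B; G] holding=E

pickup(G)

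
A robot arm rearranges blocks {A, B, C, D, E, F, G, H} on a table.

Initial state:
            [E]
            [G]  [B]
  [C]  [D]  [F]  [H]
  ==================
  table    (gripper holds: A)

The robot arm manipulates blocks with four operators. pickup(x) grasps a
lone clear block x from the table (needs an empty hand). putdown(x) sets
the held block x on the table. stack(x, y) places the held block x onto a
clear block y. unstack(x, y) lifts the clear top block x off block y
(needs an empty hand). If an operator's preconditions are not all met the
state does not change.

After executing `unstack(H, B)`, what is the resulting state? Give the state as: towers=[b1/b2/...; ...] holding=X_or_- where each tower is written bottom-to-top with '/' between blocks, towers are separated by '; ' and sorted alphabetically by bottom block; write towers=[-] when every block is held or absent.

towers=[C; D; F/G/E; H/B] holding=A

before: towers=[C; D; F/G/E; H/B] holding=A
pre[unstack(H, B)]: on(H,B) fail, clear(H) fail, handempty fail
on(H,B), clear(H), handempty unmet → unstack(H, B) is a no-op
after:  towers=[C; D; F/G/E; H/B] holding=A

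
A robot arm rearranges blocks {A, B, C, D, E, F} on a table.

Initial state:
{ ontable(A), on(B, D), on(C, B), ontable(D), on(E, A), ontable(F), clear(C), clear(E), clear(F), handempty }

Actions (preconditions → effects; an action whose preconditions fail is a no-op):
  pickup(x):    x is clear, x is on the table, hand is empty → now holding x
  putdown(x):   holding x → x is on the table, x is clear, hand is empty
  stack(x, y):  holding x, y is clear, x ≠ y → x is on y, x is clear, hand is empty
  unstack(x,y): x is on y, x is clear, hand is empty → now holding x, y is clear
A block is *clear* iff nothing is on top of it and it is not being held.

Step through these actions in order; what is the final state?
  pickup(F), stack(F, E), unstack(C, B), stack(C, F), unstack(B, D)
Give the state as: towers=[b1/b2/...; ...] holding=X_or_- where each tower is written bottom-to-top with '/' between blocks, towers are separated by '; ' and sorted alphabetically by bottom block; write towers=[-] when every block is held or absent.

towers=[A/E/F/C; D] holding=B

step 1 (pickup(F)): towers=[A/E; D/B/C] holding=F
step 2 (stack(F, E)): towers=[A/E/F; D/B/C] holding=-
step 3 (unstack(C, B)): towers=[A/E/F; D/B] holding=C
step 4 (stack(C, F)): towers=[A/E/F/C; D/B] holding=-
step 5 (unstack(B, D)): towers=[A/E/F/C; D] holding=B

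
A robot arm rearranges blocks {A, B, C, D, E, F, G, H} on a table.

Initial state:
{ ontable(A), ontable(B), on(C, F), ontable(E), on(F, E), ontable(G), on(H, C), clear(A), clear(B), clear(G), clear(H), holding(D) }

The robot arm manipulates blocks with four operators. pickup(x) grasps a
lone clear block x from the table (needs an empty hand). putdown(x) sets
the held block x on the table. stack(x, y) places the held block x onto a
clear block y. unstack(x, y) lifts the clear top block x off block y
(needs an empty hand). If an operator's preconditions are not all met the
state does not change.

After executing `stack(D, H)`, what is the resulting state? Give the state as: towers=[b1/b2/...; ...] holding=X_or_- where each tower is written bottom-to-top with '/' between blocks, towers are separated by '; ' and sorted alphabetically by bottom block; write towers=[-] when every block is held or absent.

before: towers=[A; B; E/F/C/H; G] holding=D
pre[stack(D, H)]: holding(D) ✓, clear(H) ✓, D≠H ✓
all met → apply stack(D, H)
after:  towers=[A; B; E/F/C/H/D; G] holding=-

towers=[A; B; E/F/C/H/D; G] holding=-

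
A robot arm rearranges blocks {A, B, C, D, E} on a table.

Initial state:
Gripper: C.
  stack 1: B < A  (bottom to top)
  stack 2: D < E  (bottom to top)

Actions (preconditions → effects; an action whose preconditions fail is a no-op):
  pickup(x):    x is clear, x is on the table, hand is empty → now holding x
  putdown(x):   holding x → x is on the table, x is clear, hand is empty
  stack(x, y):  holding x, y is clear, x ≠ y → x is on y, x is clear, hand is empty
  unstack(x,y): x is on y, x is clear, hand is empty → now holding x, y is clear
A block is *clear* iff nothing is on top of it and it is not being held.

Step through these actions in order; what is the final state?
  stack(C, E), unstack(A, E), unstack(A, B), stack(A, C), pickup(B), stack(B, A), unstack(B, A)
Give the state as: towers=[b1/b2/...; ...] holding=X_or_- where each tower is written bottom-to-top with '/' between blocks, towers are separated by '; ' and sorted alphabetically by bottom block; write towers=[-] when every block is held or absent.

step 1 (stack(C, E)): towers=[B/A; D/E/C] holding=-
step 2 (unstack(A, E)) [no-op]: towers=[B/A; D/E/C] holding=-
step 3 (unstack(A, B)): towers=[B; D/E/C] holding=A
step 4 (stack(A, C)): towers=[B; D/E/C/A] holding=-
step 5 (pickup(B)): towers=[D/E/C/A] holding=B
step 6 (stack(B, A)): towers=[D/E/C/A/B] holding=-
step 7 (unstack(B, A)): towers=[D/E/C/A] holding=B

towers=[D/E/C/A] holding=B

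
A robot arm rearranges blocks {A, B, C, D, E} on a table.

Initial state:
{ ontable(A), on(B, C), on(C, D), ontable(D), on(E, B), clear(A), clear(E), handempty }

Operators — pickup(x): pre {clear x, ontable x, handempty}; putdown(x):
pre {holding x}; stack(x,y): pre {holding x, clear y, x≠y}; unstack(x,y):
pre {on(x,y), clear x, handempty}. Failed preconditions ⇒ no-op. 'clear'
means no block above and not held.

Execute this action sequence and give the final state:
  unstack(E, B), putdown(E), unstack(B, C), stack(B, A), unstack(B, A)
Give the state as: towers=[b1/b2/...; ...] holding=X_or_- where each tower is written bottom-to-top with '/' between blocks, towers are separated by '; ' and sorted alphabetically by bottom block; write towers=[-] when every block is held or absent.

step 1 (unstack(E, B)): towers=[A; D/C/B] holding=E
step 2 (putdown(E)): towers=[A; D/C/B; E] holding=-
step 3 (unstack(B, C)): towers=[A; D/C; E] holding=B
step 4 (stack(B, A)): towers=[A/B; D/C; E] holding=-
step 5 (unstack(B, A)): towers=[A; D/C; E] holding=B

towers=[A; D/C; E] holding=B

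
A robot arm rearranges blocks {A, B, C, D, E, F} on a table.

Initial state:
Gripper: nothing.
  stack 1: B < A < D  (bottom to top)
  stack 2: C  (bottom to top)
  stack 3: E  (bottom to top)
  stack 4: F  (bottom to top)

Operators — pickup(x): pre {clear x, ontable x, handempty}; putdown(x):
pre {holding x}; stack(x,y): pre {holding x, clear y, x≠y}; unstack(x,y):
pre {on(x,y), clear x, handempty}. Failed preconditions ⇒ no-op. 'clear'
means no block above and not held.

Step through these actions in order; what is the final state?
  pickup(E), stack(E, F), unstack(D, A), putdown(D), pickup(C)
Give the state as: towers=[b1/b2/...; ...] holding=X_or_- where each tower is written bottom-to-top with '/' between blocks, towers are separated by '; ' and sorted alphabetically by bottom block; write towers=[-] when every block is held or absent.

towers=[B/A; D; F/E] holding=C

step 1 (pickup(E)): towers=[B/A/D; C; F] holding=E
step 2 (stack(E, F)): towers=[B/A/D; C; F/E] holding=-
step 3 (unstack(D, A)): towers=[B/A; C; F/E] holding=D
step 4 (putdown(D)): towers=[B/A; C; D; F/E] holding=-
step 5 (pickup(C)): towers=[B/A; D; F/E] holding=C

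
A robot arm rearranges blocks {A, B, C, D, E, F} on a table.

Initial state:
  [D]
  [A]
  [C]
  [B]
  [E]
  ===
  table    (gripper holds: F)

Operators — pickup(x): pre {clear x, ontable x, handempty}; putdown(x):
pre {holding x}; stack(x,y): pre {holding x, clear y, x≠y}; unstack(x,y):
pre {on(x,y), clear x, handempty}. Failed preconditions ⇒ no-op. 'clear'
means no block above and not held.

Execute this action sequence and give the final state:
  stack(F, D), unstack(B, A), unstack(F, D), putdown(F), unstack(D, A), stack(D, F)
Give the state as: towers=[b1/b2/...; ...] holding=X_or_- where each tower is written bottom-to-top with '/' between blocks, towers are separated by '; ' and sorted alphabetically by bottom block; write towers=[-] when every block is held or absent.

step 1 (stack(F, D)): towers=[E/B/C/A/D/F] holding=-
step 2 (unstack(B, A)) [no-op]: towers=[E/B/C/A/D/F] holding=-
step 3 (unstack(F, D)): towers=[E/B/C/A/D] holding=F
step 4 (putdown(F)): towers=[E/B/C/A/D; F] holding=-
step 5 (unstack(D, A)): towers=[E/B/C/A; F] holding=D
step 6 (stack(D, F)): towers=[E/B/C/A; F/D] holding=-

towers=[E/B/C/A; F/D] holding=-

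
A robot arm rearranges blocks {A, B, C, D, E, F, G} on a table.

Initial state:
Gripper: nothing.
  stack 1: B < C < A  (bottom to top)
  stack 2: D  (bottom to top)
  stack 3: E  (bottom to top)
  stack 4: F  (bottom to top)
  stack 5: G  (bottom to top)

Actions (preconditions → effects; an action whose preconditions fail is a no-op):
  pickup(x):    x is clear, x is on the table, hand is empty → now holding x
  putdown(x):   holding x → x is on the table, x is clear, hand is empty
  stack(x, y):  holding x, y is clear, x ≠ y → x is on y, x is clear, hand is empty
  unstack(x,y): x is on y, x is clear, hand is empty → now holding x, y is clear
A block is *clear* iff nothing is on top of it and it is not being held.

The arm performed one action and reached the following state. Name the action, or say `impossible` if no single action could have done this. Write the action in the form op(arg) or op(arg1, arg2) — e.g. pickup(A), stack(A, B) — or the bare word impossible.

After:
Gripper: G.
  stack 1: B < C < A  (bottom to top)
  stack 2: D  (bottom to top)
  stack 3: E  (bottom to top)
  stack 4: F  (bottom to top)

pickup(G)

target: towers=[B/C/A; D; E; F] holding=G
         pickup(F) → towers=[B/C/A; D; E; G] holding=F
         pickup(G) → towers=[B/C/A; D; E; F] holding=G  ← match
         pickup(D) → towers=[B/C/A; E; F; G] holding=D
     unstack(A, C) → towers=[B/C; D; E; F; G] holding=A
         pickup(E) → towers=[B/C/A; D; F; G] holding=E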